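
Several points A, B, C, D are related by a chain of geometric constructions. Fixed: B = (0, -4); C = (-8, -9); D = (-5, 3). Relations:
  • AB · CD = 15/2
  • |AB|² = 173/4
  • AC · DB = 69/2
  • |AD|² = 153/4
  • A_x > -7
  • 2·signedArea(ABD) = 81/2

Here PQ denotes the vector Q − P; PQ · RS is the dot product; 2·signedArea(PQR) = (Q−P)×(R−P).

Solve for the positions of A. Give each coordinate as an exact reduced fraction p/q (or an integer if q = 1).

A = (-13/2, -3)

1. A_x = -13/2  [AB · CD = 15/2 ∩ AC · DB = 69/2]
2. A_y = -3  [AB · CD = 15/2 ∩ AC · DB = 69/2]
   → A = (-13/2, -3)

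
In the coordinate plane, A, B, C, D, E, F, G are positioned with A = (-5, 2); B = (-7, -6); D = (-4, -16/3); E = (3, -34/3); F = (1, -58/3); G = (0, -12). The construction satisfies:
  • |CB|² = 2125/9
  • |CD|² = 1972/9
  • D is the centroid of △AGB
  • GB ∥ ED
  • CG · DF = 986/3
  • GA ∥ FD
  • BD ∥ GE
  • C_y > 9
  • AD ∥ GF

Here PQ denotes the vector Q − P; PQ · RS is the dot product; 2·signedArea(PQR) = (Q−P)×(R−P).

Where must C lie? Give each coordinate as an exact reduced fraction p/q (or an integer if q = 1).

C = (-6, 28/3)

1. C_x = -6  [line -5·x + 14·y + -482/3 = 0 ∩ |CB|² = 2125/9]
2. C_y = 28/3  [line -5·x + 14·y + -482/3 = 0 ∩ |CB|² = 2125/9]
   → C = (-6, 28/3)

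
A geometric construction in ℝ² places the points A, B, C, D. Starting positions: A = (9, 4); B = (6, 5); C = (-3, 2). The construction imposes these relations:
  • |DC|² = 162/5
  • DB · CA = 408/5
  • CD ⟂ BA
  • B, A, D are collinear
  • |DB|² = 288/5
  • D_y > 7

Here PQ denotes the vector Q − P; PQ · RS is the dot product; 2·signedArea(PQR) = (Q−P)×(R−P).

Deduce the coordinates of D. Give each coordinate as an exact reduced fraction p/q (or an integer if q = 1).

D = (-6/5, 37/5)

1. D_x = -6/5  [B, A, D are collinear ∩ CD ⟂ BA]
2. D_y = 37/5  [B, A, D are collinear ∩ CD ⟂ BA]
   → D = (-6/5, 37/5)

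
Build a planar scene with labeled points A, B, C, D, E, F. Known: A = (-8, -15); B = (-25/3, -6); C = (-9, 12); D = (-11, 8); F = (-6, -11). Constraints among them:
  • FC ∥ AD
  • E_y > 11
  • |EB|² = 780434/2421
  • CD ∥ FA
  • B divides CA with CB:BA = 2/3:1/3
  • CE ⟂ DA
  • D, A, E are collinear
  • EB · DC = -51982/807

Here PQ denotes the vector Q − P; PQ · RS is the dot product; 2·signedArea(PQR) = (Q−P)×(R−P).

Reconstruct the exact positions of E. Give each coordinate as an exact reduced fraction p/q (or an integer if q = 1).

E = (-3088/269, 3141/269)

1. E_x = -3088/269  [D, A, E are collinear ∩ CE ⟂ DA]
2. E_y = 3141/269  [D, A, E are collinear ∩ CE ⟂ DA]
   → E = (-3088/269, 3141/269)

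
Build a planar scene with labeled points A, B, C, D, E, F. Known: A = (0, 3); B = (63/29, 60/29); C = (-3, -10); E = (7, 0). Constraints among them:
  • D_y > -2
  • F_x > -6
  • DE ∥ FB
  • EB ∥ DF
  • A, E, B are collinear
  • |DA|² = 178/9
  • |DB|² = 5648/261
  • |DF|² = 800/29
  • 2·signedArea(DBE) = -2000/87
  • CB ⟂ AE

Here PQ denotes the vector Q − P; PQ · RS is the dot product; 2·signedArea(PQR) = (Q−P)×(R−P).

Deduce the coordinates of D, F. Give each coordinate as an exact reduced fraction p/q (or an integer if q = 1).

1. D_x = -1  [line 60/29·x + 140/29·y + 740/87 = 0 ∩ |DB|² = 5648/261]
2. D_y = -4/3  [line 60/29·x + 140/29·y + 740/87 = 0 ∩ |DB|² = 5648/261]
   → D = (-1, -4/3)
3. F_x = -169/29  [DE ∥ FB ∩ EB ∥ DF]
4. F_y = 64/87  [DE ∥ FB ∩ EB ∥ DF]
   → F = (-169/29, 64/87)

D = (-1, -4/3)
F = (-169/29, 64/87)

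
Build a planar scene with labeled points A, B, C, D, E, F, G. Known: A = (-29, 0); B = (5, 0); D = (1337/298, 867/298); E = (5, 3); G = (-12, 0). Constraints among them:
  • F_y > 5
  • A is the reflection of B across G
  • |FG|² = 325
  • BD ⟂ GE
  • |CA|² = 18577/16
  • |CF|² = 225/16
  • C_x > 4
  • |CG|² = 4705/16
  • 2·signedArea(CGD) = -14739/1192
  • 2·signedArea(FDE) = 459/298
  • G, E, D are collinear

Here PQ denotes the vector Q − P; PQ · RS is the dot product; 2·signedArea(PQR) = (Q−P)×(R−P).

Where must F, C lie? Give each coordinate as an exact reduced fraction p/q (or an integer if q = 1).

C = (5, 9/4)
F = (5, 6)

1. F_x = 5  [line -27/298·x + 153/298·y + -783/298 = 0 ∩ |FG|² = 325]
2. F_y = 6  [line -27/298·x + 153/298·y + -783/298 = 0 ∩ |FG|² = 325]
   → F = (5, 6)
3. C_x = 5  [line -867/298·x + 4913/298·y + -26877/1192 = 0 ∩ |CG|² = 4705/16]
4. C_y = 9/4  [line -867/298·x + 4913/298·y + -26877/1192 = 0 ∩ |CG|² = 4705/16]
   → C = (5, 9/4)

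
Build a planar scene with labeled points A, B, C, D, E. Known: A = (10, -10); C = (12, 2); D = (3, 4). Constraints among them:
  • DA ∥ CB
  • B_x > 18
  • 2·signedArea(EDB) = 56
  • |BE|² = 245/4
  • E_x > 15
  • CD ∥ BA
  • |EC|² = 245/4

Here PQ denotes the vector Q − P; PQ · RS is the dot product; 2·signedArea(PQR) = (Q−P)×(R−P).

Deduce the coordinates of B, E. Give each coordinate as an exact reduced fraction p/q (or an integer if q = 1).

1. B_x = 19  [CD ∥ BA ∩ DA ∥ CB]
2. B_y = -12  [CD ∥ BA ∩ DA ∥ CB]
   → B = (19, -12)
3. E_x = 31/2  [line 16·x + 16·y + -168 = 0 ∩ |EC|² = 245/4]
4. E_y = -5  [line 16·x + 16·y + -168 = 0 ∩ |EC|² = 245/4]
   → E = (31/2, -5)

B = (19, -12)
E = (31/2, -5)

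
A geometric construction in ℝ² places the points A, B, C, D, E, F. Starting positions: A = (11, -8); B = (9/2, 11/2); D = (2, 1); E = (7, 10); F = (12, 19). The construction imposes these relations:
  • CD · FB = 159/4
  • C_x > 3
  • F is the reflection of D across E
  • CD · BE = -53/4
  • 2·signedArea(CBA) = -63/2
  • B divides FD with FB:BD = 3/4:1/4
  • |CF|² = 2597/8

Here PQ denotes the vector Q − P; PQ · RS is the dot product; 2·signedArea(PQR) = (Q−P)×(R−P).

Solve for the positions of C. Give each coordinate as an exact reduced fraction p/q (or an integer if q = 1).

1. C_x = 13/4  [CD · FB = 159/4 ∩ 2·signedArea(CBA) = -63/2]
2. C_y = 13/4  [CD · FB = 159/4 ∩ 2·signedArea(CBA) = -63/2]
   → C = (13/4, 13/4)

C = (13/4, 13/4)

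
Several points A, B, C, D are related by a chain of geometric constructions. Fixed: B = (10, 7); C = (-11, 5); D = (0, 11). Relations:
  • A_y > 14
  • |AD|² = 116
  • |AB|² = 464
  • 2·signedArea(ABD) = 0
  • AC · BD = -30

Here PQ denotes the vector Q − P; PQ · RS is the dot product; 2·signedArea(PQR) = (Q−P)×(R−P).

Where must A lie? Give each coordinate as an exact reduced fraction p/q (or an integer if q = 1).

A = (-10, 15)

1. A_x = -10  [2·signedArea(ABD) = 0 ∩ AC · BD = -30]
2. A_y = 15  [2·signedArea(ABD) = 0 ∩ AC · BD = -30]
   → A = (-10, 15)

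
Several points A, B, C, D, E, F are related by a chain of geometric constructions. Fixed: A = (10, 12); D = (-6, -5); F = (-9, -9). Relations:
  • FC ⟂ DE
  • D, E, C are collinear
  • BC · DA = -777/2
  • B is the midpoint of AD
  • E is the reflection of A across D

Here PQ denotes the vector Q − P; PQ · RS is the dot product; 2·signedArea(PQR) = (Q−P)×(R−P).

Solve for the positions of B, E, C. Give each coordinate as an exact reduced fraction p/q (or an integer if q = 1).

1. B_x = 2  [B is the midpoint of AD]
2. B_y = 7/2  [B is the midpoint of AD]
   → B = (2, 7/2)
3. E_x = -22  [E is the reflection of A across D]
4. E_y = -22  [E is the reflection of A across D]
   → E = (-22, -22)
5. C_x = -5126/545  [D, E, C are collinear ∩ FC ⟂ DE]
6. C_y = -4697/545  [D, E, C are collinear ∩ FC ⟂ DE]
   → C = (-5126/545, -4697/545)

B = (2, 7/2)
C = (-5126/545, -4697/545)
E = (-22, -22)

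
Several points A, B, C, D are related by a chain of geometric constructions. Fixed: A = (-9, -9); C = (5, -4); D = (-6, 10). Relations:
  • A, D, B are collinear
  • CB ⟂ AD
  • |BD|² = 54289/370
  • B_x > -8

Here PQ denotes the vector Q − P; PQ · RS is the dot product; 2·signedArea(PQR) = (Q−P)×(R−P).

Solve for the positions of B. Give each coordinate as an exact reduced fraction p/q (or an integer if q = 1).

1. B_x = -2919/370  [A, D, B are collinear ∩ CB ⟂ AD]
2. B_y = -727/370  [A, D, B are collinear ∩ CB ⟂ AD]
   → B = (-2919/370, -727/370)

B = (-2919/370, -727/370)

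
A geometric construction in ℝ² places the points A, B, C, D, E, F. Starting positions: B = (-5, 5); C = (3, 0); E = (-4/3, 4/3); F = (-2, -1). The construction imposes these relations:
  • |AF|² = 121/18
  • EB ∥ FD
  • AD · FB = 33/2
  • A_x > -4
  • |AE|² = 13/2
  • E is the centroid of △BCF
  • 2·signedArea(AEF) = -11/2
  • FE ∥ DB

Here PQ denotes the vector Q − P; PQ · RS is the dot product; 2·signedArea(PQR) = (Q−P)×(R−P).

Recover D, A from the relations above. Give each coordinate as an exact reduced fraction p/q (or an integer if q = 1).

A = (-23/6, 5/6)
D = (-17/3, 8/3)

1. D_x = -17/3  [FE ∥ DB ∩ EB ∥ FD]
2. D_y = 8/3  [FE ∥ DB ∩ EB ∥ FD]
   → D = (-17/3, 8/3)
3. A_x = -23/6  [2·signedArea(AEF) = -11/2 ∩ AD · FB = 33/2]
4. A_y = 5/6  [2·signedArea(AEF) = -11/2 ∩ AD · FB = 33/2]
   → A = (-23/6, 5/6)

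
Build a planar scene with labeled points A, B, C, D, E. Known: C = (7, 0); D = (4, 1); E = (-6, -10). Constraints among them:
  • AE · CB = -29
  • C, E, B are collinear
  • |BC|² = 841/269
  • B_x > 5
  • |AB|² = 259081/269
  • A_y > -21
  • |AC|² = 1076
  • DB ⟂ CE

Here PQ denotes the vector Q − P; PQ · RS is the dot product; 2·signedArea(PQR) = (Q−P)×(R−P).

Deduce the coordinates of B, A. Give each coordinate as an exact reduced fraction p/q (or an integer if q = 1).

A = (-19, -20)
B = (1506/269, -290/269)

1. B_x = 1506/269  [C, E, B are collinear ∩ DB ⟂ CE]
2. B_y = -290/269  [C, E, B are collinear ∩ DB ⟂ CE]
   → B = (1506/269, -290/269)
3. A_x = -19  [line 377/269·x + 290/269·y + 12963/269 = 0 ∩ |AB|² = 259081/269]
4. A_y = -20  [line 377/269·x + 290/269·y + 12963/269 = 0 ∩ |AB|² = 259081/269]
   → A = (-19, -20)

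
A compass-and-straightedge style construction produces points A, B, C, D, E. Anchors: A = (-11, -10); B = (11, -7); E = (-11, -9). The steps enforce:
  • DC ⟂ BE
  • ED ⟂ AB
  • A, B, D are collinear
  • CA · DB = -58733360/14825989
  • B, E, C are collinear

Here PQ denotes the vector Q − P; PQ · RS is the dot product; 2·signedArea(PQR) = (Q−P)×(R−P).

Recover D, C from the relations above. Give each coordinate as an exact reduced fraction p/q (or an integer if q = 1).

C = (-329472/30073, -270536/30073)
D = (-5357/493, -4921/493)

1. D_x = -5357/493  [A, B, D are collinear ∩ ED ⟂ AB]
2. D_y = -4921/493  [A, B, D are collinear ∩ ED ⟂ AB]
   → D = (-5357/493, -4921/493)
3. C_x = -329472/30073  [B, E, C are collinear ∩ DC ⟂ BE]
4. C_y = -270536/30073  [B, E, C are collinear ∩ DC ⟂ BE]
   → C = (-329472/30073, -270536/30073)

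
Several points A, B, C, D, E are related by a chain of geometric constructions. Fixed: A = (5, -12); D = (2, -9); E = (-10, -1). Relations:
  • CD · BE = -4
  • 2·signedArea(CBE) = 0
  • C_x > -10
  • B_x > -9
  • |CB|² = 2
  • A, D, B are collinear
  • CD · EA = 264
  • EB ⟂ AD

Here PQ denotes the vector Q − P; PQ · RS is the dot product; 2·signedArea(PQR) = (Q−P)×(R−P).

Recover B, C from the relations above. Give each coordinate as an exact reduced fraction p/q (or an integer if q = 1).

1. B_x = -8  [A, D, B are collinear ∩ EB ⟂ AD]
2. B_y = 1  [A, D, B are collinear ∩ EB ⟂ AD]
   → B = (-8, 1)
3. C_x = -9  [2·signedArea(CBE) = 0 ∩ CD · BE = -4]
4. C_y = 0  [2·signedArea(CBE) = 0 ∩ CD · BE = -4]
   → C = (-9, 0)

B = (-8, 1)
C = (-9, 0)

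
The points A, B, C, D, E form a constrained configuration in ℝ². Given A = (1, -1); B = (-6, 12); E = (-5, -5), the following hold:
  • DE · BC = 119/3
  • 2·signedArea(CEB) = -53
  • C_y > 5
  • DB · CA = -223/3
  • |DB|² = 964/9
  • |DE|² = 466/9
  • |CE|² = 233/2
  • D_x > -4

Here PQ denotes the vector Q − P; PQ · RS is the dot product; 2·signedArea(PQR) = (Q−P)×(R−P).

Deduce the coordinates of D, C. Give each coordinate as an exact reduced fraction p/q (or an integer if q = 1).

C = (-5/2, 11/2)
D = (-10/3, 2)

1. C_x = -5/2  [line -17·x + -1·y + -37 = 0 ∩ |CE|² = 233/2]
2. C_y = 11/2  [line -17·x + -1·y + -37 = 0 ∩ |CE|² = 233/2]
   → C = (-5/2, 11/2)
3. D_x = -10/3  [line -7/2·x + 13/2·y + -74/3 = 0 ∩ |DE|² = 466/9]
4. D_y = 2  [line -7/2·x + 13/2·y + -74/3 = 0 ∩ |DE|² = 466/9]
   → D = (-10/3, 2)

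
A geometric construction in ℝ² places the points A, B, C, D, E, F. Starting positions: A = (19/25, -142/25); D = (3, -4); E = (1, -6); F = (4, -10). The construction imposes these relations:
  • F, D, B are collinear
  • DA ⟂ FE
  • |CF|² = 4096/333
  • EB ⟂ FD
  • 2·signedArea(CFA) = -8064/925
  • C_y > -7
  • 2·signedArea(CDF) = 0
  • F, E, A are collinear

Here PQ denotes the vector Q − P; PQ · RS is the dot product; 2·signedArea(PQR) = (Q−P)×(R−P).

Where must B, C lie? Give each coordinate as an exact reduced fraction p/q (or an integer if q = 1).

1. B_x = 121/37  [F, D, B are collinear ∩ EB ⟂ FD]
2. B_y = -208/37  [F, D, B are collinear ∩ EB ⟂ FD]
   → B = (121/37, -208/37)
3. C_x = 380/111  [2·signedArea(CDF) = 0 ∩ 2·signedArea(CFA) = -8064/925]
4. C_y = -242/37  [2·signedArea(CDF) = 0 ∩ 2·signedArea(CFA) = -8064/925]
   → C = (380/111, -242/37)

B = (121/37, -208/37)
C = (380/111, -242/37)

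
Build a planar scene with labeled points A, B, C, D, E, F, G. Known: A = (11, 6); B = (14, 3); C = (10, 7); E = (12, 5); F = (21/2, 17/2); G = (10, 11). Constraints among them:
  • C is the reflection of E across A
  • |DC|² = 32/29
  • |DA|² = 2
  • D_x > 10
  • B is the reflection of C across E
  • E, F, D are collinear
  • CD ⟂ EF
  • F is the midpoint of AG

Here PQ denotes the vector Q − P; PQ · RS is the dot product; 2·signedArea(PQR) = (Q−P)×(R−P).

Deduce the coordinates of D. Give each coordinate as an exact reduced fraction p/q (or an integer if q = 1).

1. D_x = 318/29  [E, F, D are collinear ∩ CD ⟂ EF]
2. D_y = 215/29  [E, F, D are collinear ∩ CD ⟂ EF]
   → D = (318/29, 215/29)

D = (318/29, 215/29)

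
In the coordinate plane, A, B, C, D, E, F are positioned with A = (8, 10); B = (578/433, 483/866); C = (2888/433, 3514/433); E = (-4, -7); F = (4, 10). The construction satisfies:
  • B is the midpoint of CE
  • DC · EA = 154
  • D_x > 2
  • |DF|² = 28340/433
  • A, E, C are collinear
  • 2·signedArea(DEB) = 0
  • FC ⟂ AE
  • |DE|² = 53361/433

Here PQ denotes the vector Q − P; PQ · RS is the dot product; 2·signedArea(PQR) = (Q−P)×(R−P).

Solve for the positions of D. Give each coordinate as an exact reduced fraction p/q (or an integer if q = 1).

1. D_x = 1040/433  [2·signedArea(DEB) = 0 ∩ DC · EA = 154]
2. D_y = 896/433  [2·signedArea(DEB) = 0 ∩ DC · EA = 154]
   → D = (1040/433, 896/433)

D = (1040/433, 896/433)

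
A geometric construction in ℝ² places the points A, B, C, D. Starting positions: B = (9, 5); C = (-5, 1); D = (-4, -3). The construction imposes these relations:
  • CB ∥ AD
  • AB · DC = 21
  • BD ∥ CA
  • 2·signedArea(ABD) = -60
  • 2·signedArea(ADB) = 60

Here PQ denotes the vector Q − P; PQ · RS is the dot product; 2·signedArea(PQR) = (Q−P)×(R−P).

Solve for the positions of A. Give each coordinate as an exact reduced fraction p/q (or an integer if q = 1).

1. A_x = -18  [CB ∥ AD ∩ BD ∥ CA]
2. A_y = -7  [CB ∥ AD ∩ BD ∥ CA]
   → A = (-18, -7)

A = (-18, -7)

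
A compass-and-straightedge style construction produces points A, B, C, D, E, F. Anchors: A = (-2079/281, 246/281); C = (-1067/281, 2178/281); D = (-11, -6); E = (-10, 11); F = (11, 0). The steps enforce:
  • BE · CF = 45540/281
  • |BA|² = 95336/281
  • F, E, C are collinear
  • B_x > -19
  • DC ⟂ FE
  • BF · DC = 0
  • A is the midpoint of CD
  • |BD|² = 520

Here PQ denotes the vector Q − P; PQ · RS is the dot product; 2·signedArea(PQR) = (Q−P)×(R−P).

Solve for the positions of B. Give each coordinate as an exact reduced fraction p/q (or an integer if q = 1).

B = (-5225/281, 4356/281)

1. B_x = -5225/281  [BF · DC = 0 ∩ BE · CF = 45540/281]
2. B_y = 4356/281  [BF · DC = 0 ∩ BE · CF = 45540/281]
   → B = (-5225/281, 4356/281)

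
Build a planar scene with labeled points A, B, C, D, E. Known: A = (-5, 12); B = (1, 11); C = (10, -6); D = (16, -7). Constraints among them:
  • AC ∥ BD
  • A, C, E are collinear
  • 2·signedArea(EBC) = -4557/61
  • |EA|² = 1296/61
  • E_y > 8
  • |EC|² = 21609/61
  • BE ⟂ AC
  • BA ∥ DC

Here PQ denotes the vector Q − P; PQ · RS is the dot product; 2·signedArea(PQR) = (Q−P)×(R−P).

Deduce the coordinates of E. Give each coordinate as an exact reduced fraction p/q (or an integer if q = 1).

1. E_x = -125/61  [A, C, E are collinear ∩ BE ⟂ AC]
2. E_y = 516/61  [A, C, E are collinear ∩ BE ⟂ AC]
   → E = (-125/61, 516/61)

E = (-125/61, 516/61)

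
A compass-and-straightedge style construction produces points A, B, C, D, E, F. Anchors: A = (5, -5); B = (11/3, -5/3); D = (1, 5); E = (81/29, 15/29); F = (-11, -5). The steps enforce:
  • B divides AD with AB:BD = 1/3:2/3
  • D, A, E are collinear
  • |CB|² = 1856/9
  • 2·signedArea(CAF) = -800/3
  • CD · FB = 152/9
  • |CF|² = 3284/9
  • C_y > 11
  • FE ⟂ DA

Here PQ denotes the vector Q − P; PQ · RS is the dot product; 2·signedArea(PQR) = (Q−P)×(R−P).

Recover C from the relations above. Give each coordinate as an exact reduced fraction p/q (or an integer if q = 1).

1. C_x = -5/3  [2·signedArea(CAF) = -800/3 ∩ CD · FB = 152/9]
2. C_y = 35/3  [2·signedArea(CAF) = -800/3 ∩ CD · FB = 152/9]
   → C = (-5/3, 35/3)

C = (-5/3, 35/3)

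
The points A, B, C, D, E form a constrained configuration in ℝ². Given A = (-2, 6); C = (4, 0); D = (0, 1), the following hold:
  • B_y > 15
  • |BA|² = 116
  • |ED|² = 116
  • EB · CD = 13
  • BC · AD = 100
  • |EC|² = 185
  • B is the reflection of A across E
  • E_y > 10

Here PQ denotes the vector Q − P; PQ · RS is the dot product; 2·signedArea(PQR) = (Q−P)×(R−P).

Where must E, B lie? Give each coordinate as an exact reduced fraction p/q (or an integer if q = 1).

B = (-6, 16)
E = (-4, 11)

1. B_x = -6  [line -2·x + 5·y + -92 = 0 ∩ |BA|² = 116]
2. B_y = 16  [line -2·x + 5·y + -92 = 0 ∩ |BA|² = 116]
   → B = (-6, 16)
3. E_x = -4  [EB · CD = 13 ∩ B is the reflection of A across E]
4. E_y = 11  [EB · CD = 13 ∩ B is the reflection of A across E]
   → E = (-4, 11)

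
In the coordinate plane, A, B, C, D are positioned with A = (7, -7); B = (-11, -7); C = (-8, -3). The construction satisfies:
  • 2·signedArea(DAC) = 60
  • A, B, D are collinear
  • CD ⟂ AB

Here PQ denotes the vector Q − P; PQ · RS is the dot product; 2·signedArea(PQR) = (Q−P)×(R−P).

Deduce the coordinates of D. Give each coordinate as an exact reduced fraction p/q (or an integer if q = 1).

D = (-8, -7)

1. D_x = -8  [A, B, D are collinear ∩ CD ⟂ AB]
2. D_y = -7  [A, B, D are collinear ∩ CD ⟂ AB]
   → D = (-8, -7)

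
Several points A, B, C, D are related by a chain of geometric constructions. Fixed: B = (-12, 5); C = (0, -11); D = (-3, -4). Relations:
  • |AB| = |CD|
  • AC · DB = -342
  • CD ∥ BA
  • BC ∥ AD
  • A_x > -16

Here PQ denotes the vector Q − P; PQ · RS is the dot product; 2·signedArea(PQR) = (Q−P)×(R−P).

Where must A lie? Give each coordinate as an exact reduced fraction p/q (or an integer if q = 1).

A = (-15, 12)

1. A_x = -15  [BC ∥ AD ∩ CD ∥ BA]
2. A_y = 12  [BC ∥ AD ∩ CD ∥ BA]
   → A = (-15, 12)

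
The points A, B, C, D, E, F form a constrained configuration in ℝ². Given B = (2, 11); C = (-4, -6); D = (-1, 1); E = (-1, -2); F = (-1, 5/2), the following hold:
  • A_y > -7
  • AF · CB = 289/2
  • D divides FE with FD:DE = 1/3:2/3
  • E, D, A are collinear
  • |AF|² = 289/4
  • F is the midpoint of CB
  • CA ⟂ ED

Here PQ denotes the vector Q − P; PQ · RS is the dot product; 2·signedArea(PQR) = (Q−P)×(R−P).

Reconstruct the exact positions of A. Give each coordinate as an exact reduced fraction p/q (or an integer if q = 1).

1. A_x = -1  [E, D, A are collinear ∩ CA ⟂ ED]
2. A_y = -6  [E, D, A are collinear ∩ CA ⟂ ED]
   → A = (-1, -6)

A = (-1, -6)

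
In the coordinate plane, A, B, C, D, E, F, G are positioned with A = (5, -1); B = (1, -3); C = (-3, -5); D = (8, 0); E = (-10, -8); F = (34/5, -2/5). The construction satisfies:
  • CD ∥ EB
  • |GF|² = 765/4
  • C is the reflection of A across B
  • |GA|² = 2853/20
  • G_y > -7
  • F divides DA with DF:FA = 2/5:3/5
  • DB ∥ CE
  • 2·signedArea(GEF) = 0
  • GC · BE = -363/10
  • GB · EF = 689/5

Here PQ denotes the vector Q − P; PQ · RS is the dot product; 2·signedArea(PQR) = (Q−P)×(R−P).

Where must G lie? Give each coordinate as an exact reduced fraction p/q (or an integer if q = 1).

1. G_x = -29/5  [2·signedArea(GEF) = 0 ∩ GC · BE = -363/10]
2. G_y = -61/10  [2·signedArea(GEF) = 0 ∩ GC · BE = -363/10]
   → G = (-29/5, -61/10)

G = (-29/5, -61/10)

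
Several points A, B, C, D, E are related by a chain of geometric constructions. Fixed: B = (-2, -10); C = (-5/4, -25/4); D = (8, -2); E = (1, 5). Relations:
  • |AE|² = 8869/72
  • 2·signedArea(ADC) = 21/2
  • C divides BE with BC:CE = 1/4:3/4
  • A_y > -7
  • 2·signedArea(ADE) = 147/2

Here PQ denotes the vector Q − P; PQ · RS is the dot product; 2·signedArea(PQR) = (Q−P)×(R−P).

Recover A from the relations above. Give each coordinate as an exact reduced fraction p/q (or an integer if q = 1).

1. A_x = 19/12  [2·signedArea(ADE) = 147/2 ∩ 2·signedArea(ADC) = 21/2]
2. A_y = -73/12  [2·signedArea(ADE) = 147/2 ∩ 2·signedArea(ADC) = 21/2]
   → A = (19/12, -73/12)

A = (19/12, -73/12)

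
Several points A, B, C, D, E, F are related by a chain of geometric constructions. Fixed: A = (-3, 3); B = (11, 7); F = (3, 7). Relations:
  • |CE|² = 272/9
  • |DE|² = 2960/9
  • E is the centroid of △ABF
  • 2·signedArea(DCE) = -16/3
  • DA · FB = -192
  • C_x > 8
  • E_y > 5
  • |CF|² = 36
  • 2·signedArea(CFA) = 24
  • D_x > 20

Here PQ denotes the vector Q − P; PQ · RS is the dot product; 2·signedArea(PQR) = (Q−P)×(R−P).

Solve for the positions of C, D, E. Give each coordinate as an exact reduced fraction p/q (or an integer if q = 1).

C = (9, 7)
D = (21, 11)
E = (11/3, 17/3)

1. C_x = 9  [line 4·x + -6·y + 6 = 0 ∩ |CF|² = 36]
2. C_y = 7  [line 4·x + -6·y + 6 = 0 ∩ |CF|² = 36]
   → C = (9, 7)
3. D_x = 21  [DA · FB = -192]
4. E_x = 11/3  [E is the centroid of △ABF]
5. E_y = 17/3  [E is the centroid of △ABF]
   → E = (11/3, 17/3)
6. D_x = 21  [DA · FB = -192 ∩ 2·signedArea(DCE) = -16/3]
7. D_y = 11  [DA · FB = -192 ∩ 2·signedArea(DCE) = -16/3]
   → D = (21, 11)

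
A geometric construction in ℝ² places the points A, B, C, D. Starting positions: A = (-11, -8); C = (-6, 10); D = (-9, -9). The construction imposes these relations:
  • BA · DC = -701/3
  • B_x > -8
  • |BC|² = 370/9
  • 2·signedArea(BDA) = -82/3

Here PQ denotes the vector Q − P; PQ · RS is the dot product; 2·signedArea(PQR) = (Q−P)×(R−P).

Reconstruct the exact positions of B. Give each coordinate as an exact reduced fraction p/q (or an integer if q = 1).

1. B_x = -7  [2·signedArea(BDA) = -82/3 ∩ BA · DC = -701/3]
2. B_y = 11/3  [2·signedArea(BDA) = -82/3 ∩ BA · DC = -701/3]
   → B = (-7, 11/3)

B = (-7, 11/3)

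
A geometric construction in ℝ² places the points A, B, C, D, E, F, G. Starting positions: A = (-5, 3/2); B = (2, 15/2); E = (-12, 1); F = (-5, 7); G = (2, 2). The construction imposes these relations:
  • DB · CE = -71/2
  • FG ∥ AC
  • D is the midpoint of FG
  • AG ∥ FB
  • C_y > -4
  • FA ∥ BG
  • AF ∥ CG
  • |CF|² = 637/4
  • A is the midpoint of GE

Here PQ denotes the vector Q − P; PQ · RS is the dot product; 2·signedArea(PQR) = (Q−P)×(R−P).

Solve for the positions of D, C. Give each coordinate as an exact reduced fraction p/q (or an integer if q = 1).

1. D_x = -3/2  [D is the midpoint of FG]
2. D_y = 9/2  [D is the midpoint of FG]
   → D = (-3/2, 9/2)
3. C_x = 2  [AF ∥ CG ∩ FG ∥ AC]
4. C_y = -7/2  [AF ∥ CG ∩ FG ∥ AC]
   → C = (2, -7/2)

C = (2, -7/2)
D = (-3/2, 9/2)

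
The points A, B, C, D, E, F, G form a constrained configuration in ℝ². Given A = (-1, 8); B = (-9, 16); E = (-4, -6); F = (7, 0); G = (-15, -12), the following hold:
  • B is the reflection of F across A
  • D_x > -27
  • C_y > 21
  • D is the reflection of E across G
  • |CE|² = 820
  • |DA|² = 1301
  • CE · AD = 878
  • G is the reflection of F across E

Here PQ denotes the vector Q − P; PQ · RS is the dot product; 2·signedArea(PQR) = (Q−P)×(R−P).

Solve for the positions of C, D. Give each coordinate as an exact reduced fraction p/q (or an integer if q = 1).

1. D_x = -26  [D is the reflection of E across G]
2. D_y = -18  [D is the reflection of E across G]
   → D = (-26, -18)
3. C_x = 2  [line 25·x + 26·y + -622 = 0 ∩ |CE|² = 820]
4. C_y = 22  [line 25·x + 26·y + -622 = 0 ∩ |CE|² = 820]
   → C = (2, 22)

C = (2, 22)
D = (-26, -18)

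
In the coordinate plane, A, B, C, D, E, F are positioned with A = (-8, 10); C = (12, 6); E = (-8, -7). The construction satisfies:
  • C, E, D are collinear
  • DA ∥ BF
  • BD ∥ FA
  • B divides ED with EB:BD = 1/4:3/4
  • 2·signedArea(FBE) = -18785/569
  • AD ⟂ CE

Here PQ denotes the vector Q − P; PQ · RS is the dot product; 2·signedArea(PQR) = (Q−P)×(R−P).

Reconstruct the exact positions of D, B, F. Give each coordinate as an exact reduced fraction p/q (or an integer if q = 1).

B = (-3447/569, -13059/2276)
D = (-132/569, -1110/569)
F = (-7867/569, 14141/2276)

1. D_x = -132/569  [C, E, D are collinear ∩ AD ⟂ CE]
2. D_y = -1110/569  [C, E, D are collinear ∩ AD ⟂ CE]
   → D = (-132/569, -1110/569)
3. B_x = -3447/569  [B divides ED with EB:BD = 1/4:3/4]
4. B_y = -13059/2276  [B divides ED with EB:BD = 1/4:3/4]
   → B = (-3447/569, -13059/2276)
5. F_x = -7867/569  [BD ∥ FA ∩ DA ∥ BF]
6. F_y = 14141/2276  [BD ∥ FA ∩ DA ∥ BF]
   → F = (-7867/569, 14141/2276)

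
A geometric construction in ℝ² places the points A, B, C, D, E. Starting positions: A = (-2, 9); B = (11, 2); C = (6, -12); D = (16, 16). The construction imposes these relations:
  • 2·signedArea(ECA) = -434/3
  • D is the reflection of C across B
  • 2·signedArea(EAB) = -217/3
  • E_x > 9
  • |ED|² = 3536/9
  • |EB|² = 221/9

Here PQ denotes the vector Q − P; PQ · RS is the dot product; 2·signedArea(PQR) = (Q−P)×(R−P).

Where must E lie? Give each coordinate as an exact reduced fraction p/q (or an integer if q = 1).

E = (28/3, -8/3)

1. E_x = 28/3  [2·signedArea(EAB) = -217/3 ∩ 2·signedArea(ECA) = -434/3]
2. E_y = -8/3  [2·signedArea(EAB) = -217/3 ∩ 2·signedArea(ECA) = -434/3]
   → E = (28/3, -8/3)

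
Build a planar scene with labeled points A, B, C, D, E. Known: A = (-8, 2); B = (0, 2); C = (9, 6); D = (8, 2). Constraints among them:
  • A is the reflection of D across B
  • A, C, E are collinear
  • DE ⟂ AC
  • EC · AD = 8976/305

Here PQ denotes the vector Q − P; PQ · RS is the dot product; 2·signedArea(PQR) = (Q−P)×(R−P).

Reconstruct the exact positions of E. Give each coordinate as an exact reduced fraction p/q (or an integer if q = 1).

E = (2184/305, 1698/305)

1. E_x = 2184/305  [A, C, E are collinear ∩ DE ⟂ AC]
2. E_y = 1698/305  [A, C, E are collinear ∩ DE ⟂ AC]
   → E = (2184/305, 1698/305)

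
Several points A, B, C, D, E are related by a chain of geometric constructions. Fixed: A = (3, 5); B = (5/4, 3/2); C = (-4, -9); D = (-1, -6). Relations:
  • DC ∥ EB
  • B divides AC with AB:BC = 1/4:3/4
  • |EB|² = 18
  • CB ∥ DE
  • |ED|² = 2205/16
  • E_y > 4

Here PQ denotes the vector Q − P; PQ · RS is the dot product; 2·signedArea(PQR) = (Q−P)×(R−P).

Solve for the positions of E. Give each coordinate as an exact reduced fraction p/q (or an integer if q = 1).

1. E_x = 17/4  [DC ∥ EB ∩ CB ∥ DE]
2. E_y = 9/2  [DC ∥ EB ∩ CB ∥ DE]
   → E = (17/4, 9/2)

E = (17/4, 9/2)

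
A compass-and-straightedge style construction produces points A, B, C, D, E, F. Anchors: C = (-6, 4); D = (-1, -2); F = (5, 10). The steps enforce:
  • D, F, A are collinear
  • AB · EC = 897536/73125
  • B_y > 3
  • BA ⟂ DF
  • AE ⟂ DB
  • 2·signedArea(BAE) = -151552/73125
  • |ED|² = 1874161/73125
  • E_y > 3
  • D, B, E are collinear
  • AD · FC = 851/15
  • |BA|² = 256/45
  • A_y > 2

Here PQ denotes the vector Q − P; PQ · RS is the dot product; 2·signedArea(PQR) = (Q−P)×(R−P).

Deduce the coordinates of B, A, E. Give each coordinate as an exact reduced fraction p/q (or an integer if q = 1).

1. A_x = 22/15  [D, F, A are collinear ∩ AD · FC = 851/15]
2. A_y = 44/15  [D, F, A are collinear ∩ AD · FC = 851/15]
   → A = (22/15, 44/15)
3. B_x = -2/3  [line -6·x + -12·y + 44 = 0 ∩ |BA|² = 256/45]
4. B_y = 4  [line -6·x + -12·y + 44 = 0 ∩ |BA|² = 256/45]
   → B = (-2/3, 4)
5. E_x = -3506/4875  [2·signedArea(BAE) = -151552/73125 ∩ D, B, E are collinear]
6. E_y = 4964/1625  [2·signedArea(BAE) = -151552/73125 ∩ D, B, E are collinear]
   → E = (-3506/4875, 4964/1625)

A = (22/15, 44/15)
B = (-2/3, 4)
E = (-3506/4875, 4964/1625)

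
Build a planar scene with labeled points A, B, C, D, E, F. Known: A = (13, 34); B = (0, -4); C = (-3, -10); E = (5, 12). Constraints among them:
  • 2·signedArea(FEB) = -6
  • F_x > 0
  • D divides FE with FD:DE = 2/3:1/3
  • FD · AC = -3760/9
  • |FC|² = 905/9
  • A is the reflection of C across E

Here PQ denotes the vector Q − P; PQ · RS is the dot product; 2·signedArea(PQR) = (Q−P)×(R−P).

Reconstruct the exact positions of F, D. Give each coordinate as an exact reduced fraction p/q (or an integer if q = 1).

1. F_x = 2/3  [line 16·x + -5·y + -14 = 0 ∩ |FC|² = 905/9]
2. F_y = -2/3  [line 16·x + -5·y + -14 = 0 ∩ |FC|² = 905/9]
   → F = (2/3, -2/3)
3. D_x = 32/9  [D divides FE with FD:DE = 2/3:1/3]
4. D_y = 70/9  [D divides FE with FD:DE = 2/3:1/3]
   → D = (32/9, 70/9)

D = (32/9, 70/9)
F = (2/3, -2/3)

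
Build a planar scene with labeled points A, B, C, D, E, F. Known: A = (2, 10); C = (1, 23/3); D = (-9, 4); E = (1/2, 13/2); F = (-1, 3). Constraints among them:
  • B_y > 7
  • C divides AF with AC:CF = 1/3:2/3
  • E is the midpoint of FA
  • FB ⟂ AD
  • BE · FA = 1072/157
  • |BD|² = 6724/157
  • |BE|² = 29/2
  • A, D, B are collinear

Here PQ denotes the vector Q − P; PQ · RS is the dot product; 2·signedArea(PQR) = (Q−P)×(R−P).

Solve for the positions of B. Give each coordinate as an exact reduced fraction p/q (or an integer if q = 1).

1. B_x = -511/157  [A, D, B are collinear ∩ FB ⟂ AD]
2. B_y = 1120/157  [A, D, B are collinear ∩ FB ⟂ AD]
   → B = (-511/157, 1120/157)

B = (-511/157, 1120/157)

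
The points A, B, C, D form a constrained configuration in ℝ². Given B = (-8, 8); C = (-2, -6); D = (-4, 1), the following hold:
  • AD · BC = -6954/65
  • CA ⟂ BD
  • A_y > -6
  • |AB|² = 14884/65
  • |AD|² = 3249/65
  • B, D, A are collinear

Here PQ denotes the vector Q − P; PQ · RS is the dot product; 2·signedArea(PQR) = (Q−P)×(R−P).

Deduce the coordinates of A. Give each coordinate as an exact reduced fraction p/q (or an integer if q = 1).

1. A_x = -32/65  [B, D, A are collinear ∩ CA ⟂ BD]
2. A_y = -334/65  [B, D, A are collinear ∩ CA ⟂ BD]
   → A = (-32/65, -334/65)

A = (-32/65, -334/65)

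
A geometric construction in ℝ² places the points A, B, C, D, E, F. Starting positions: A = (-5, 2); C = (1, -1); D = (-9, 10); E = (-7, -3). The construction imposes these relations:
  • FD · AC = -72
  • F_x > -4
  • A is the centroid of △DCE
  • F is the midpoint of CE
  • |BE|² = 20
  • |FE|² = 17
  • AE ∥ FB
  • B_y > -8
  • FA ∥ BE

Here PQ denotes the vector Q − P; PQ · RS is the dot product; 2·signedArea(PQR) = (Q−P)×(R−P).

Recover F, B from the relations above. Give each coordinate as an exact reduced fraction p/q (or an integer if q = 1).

B = (-5, -7)
F = (-3, -2)

1. F_x = -3  [F is the midpoint of CE]
2. F_y = -2  [F is the midpoint of CE]
   → F = (-3, -2)
3. B_x = -5  [FA ∥ BE ∩ AE ∥ FB]
4. B_y = -7  [FA ∥ BE ∩ AE ∥ FB]
   → B = (-5, -7)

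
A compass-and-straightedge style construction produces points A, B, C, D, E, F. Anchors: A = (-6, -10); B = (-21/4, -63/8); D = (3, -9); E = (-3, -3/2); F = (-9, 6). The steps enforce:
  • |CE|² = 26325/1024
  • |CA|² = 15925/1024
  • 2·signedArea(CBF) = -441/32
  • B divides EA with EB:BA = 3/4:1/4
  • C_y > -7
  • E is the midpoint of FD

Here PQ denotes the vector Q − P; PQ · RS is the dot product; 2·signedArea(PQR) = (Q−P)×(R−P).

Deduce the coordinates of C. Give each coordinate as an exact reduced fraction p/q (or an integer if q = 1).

C = (-75/16, -201/32)

1. C_x = -75/16  [line -111/8·x + -15/4·y + -2835/32 = 0 ∩ |CA|² = 15925/1024]
2. C_y = -201/32  [line -111/8·x + -15/4·y + -2835/32 = 0 ∩ |CA|² = 15925/1024]
   → C = (-75/16, -201/32)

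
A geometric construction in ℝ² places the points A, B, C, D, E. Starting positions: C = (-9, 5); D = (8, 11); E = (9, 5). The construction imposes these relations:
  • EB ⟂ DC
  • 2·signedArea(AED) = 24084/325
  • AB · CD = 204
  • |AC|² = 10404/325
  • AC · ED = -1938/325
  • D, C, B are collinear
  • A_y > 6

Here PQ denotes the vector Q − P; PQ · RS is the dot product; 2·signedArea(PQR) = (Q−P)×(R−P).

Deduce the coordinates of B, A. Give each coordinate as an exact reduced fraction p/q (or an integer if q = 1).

1. B_x = 2277/325  [D, C, B are collinear ∩ EB ⟂ DC]
2. B_y = 3461/325  [D, C, B are collinear ∩ EB ⟂ DC]
   → B = (2277/325, 3461/325)
3. A_x = -1191/325  [AB · CD = 204 ∩ 2·signedArea(AED) = 24084/325]
4. A_y = 2237/325  [AB · CD = 204 ∩ 2·signedArea(AED) = 24084/325]
   → A = (-1191/325, 2237/325)

A = (-1191/325, 2237/325)
B = (2277/325, 3461/325)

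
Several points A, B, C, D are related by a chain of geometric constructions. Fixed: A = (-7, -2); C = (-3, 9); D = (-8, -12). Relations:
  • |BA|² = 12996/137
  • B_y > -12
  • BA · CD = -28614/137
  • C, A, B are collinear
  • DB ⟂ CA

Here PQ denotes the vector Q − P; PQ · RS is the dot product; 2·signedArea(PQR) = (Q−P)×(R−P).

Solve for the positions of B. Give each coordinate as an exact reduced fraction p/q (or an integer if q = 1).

1. B_x = -1415/137  [C, A, B are collinear ∩ DB ⟂ CA]
2. B_y = -1528/137  [C, A, B are collinear ∩ DB ⟂ CA]
   → B = (-1415/137, -1528/137)

B = (-1415/137, -1528/137)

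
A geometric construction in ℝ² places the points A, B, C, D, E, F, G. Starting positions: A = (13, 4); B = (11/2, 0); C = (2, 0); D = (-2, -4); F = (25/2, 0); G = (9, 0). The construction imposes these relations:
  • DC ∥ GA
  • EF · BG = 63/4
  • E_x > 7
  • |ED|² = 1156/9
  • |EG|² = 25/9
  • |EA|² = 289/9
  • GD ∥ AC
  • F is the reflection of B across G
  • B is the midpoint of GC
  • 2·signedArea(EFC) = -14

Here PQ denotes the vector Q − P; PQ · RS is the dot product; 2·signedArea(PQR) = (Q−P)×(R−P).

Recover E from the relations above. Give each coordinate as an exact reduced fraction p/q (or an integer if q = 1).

E = (8, 4/3)

1. E_x = 8  [2·signedArea(EFC) = -14 ∩ EF · BG = 63/4]
2. E_y = 4/3  [2·signedArea(EFC) = -14 ∩ EF · BG = 63/4]
   → E = (8, 4/3)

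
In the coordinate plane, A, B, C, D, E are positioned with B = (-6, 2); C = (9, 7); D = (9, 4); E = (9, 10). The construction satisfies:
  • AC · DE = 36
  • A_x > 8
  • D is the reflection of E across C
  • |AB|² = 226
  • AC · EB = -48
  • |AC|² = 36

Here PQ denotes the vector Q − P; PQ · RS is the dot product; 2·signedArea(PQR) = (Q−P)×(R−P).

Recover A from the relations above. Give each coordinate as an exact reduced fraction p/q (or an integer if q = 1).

A = (9, 1)

1. A_x = 9  [AC · EB = -48 ∩ AC · DE = 36]
2. A_y = 1  [AC · EB = -48 ∩ AC · DE = 36]
   → A = (9, 1)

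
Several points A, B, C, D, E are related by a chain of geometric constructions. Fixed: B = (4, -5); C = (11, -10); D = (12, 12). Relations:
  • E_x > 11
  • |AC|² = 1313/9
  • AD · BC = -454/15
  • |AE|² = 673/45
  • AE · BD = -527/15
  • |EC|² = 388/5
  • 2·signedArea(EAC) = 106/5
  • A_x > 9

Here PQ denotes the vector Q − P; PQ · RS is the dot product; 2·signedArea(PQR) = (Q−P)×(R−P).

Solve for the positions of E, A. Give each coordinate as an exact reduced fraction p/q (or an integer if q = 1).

1. A_x = 137/15  [line -7·x + 5·y + 814/15 = 0 ∩ |AC|² = 1313/9]
2. A_y = 29/15  [line -7·x + 5·y + 814/15 = 0 ∩ |AC|² = 1313/9]
   → A = (137/15, 29/15)
3. E_x = 57/5  [2·signedArea(EAC) = 106/5 ∩ AE · BD = -527/15]
4. E_y = -6/5  [2·signedArea(EAC) = 106/5 ∩ AE · BD = -527/15]
   → E = (57/5, -6/5)

A = (137/15, 29/15)
E = (57/5, -6/5)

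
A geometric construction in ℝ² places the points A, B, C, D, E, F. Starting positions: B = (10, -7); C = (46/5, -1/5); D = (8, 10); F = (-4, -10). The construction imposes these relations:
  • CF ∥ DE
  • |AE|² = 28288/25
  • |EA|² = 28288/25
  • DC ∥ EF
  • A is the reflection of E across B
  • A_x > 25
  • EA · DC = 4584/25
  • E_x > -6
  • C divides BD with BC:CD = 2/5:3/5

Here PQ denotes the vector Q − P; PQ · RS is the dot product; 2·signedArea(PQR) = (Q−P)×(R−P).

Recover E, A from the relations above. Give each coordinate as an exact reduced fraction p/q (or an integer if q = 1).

A = (126/5, -71/5)
E = (-26/5, 1/5)

1. E_x = -26/5  [DC ∥ EF ∩ CF ∥ DE]
2. E_y = 1/5  [DC ∥ EF ∩ CF ∥ DE]
   → E = (-26/5, 1/5)
3. A_x = 126/5  [A is the reflection of E across B]
4. A_y = -71/5  [A is the reflection of E across B]
   → A = (126/5, -71/5)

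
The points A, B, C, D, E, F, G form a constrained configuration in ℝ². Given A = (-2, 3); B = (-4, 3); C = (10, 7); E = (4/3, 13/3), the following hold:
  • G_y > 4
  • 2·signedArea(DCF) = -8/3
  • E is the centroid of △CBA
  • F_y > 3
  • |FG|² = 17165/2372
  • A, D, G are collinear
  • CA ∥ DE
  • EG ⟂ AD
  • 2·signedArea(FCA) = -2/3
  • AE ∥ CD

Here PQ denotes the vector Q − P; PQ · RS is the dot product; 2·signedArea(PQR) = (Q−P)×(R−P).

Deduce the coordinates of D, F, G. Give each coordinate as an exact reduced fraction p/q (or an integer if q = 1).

1. D_x = 40/3  [CA ∥ DE ∩ AE ∥ CD]
2. D_y = 25/3  [CA ∥ DE ∩ AE ∥ CD]
   → D = (40/3, 25/3)
3. F_x = -7/6  [2·signedArea(FCA) = -2/3 ∩ 2·signedArea(DCF) = -8/3]
4. F_y = 10/3  [2·signedArea(FCA) = -2/3 ∩ 2·signedArea(DCF) = -8/3]
   → F = (-7/6, 10/3)
5. G_x = 2468/1779  [A, D, G are collinear ∩ EG ⟂ AD]
6. G_y = 7433/1779  [A, D, G are collinear ∩ EG ⟂ AD]
   → G = (2468/1779, 7433/1779)

D = (40/3, 25/3)
F = (-7/6, 10/3)
G = (2468/1779, 7433/1779)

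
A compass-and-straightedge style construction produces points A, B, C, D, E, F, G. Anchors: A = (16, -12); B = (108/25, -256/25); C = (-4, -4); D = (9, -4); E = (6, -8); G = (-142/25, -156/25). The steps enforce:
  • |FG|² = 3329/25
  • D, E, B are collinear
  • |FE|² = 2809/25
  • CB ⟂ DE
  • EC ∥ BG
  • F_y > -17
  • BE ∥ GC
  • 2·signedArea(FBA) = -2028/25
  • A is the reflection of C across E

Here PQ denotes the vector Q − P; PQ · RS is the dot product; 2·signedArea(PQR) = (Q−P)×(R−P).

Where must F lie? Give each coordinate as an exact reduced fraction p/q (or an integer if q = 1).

1. F_x = -9/25  [line 44/25·x + 292/25·y + 4828/25 = 0 ∩ |FE|² = 2809/25]
2. F_y = -412/25  [line 44/25·x + 292/25·y + 4828/25 = 0 ∩ |FE|² = 2809/25]
   → F = (-9/25, -412/25)

F = (-9/25, -412/25)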